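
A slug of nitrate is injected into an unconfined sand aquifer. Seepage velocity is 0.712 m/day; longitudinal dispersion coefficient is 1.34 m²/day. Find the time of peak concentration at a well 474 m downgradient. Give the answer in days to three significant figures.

For the 1D instantaneous-source solution, setting ∂C/∂t = 0 at fixed x gives v²t² + 2Dt − x² = 0, so t = (√(D² + v²x²) − D)/v².
√(D² + v²x²) = √(1.34² + 0.712² × 474²) = 337.5; v² = 0.506944.
t = (337.5 − 1.34)/0.506944 = 663 days (vs. the pure-advection estimate x/v = 666 d).

663 days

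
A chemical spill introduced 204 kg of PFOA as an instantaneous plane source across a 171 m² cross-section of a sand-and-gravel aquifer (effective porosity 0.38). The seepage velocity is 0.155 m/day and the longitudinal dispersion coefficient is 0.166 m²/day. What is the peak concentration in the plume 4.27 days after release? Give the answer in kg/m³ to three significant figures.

1.05 kg/m³

The peak of an instantaneous 1D plume sits at x = vt; there the Gaussian factor is 1 and C_max = M/(n_e·A·√(4πDt)), where n_e·A is the pore area the mass is dissolved in.
√(4πDt) = √(4π × 0.166 × 4.27) = 2.985 m, so C_max = 204/(0.38 × 171 × 2.985) = 1.05 kg/m³.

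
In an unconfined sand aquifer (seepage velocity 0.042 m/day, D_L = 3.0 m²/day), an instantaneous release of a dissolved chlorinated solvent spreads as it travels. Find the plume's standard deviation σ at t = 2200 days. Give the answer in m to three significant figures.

115 m

Dispersive spreading gives a Gaussian with σ² = 2Dt; advection only shifts the center.
σ = √(2 × 3.0 × 2200) = 115 m.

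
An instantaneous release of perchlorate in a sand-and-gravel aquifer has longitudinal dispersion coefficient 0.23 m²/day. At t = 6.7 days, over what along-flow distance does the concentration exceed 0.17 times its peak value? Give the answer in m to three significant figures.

6.61 m

The plume is Gaussian with σ = √(2Dt) = √(2 × 0.23 × 6.7) = 1.756 m.
C/C_peak = exp(−Δx²/(2σ²)) = 0.17 ⇒ Δx = σ·√(−2 ln 0.17) = 1.756 × 1.883 = 3.307 m.
Width = 2Δx = 6.61 m.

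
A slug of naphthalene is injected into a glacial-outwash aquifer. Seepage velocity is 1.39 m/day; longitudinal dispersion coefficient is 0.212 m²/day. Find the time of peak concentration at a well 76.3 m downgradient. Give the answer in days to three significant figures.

54.8 days

For the 1D instantaneous-source solution, setting ∂C/∂t = 0 at fixed x gives v²t² + 2Dt − x² = 0, so t = (√(D² + v²x²) − D)/v².
√(D² + v²x²) = √(0.212² + 1.39² × 76.3²) = 106.1; v² = 1.9321.
t = (106.1 − 0.212)/1.9321 = 54.8 days (vs. the pure-advection estimate x/v = 54.9 d).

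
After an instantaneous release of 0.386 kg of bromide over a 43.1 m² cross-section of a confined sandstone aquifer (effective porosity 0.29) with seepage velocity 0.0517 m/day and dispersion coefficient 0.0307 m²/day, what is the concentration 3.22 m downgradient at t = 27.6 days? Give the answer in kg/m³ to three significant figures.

For an instantaneous plane source, C(x,t) = M/(n_e·A·√(4πDt)) · exp(−(x−vt)²/(4Dt)), with n_e·A the pore (flow) area.
Plume center vt = 0.0517 × 27.6 = 1.42692 m, so the well at 3.22 m is 1.79308 m downgradient of the peak.
√(4πDt) = 3.263 m, giving peak height M/(n_e·A·√(4πDt)) = 0.386/(0.29 × 43.1 × 3.263) = 0.009464 kg/m³.
(x−vt)²/(4Dt) = (1.79308)²/(4 × 0.0307 × 27.6) = 0.9486; exp(−0.9486) = 0.3873.
C = 0.009464 × 0.3873 = 0.00367 kg/m³.

0.00367 kg/m³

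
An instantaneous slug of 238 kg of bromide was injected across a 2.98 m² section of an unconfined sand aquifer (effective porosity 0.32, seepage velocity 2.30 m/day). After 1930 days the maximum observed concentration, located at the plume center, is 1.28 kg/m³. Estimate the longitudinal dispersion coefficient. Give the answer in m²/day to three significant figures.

1.57 m²/day

At the plume center C_max = M/(n_e·A·√(4πDt)), so D = M²/(4πt·(n_e·A·C_max)²).
n_e·A·C_max = 0.32 × 2.98 × 1.28 = 1.221 kg/m.
D = 238²/(4π × 1930 × 1.221²) = 1.57 m²/day.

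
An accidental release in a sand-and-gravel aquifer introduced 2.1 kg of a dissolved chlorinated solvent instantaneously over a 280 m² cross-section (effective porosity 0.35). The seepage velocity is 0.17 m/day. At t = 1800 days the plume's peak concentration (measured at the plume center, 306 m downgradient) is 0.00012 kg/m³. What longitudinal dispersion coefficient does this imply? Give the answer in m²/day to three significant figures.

1.41 m²/day

At the plume center C_max = M/(n_e·A·√(4πDt)), so D = M²/(4πt·(n_e·A·C_max)²).
n_e·A·C_max = 0.35 × 280 × 0.00012 = 0.01176 kg/m.
D = 2.1²/(4π × 1800 × 0.01176²) = 1.41 m²/day.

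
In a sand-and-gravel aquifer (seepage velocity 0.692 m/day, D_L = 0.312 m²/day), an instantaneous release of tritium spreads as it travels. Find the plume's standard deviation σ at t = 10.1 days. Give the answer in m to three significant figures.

Dispersive spreading gives a Gaussian with σ² = 2Dt; advection only shifts the center.
σ = √(2 × 0.312 × 10.1) = 2.51 m.

2.51 m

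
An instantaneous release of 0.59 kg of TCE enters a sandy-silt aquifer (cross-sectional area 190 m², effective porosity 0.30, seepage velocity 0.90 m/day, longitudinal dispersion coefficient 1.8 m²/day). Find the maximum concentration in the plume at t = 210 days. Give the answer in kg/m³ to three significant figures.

The peak of an instantaneous 1D plume sits at x = vt; there the Gaussian factor is 1 and C_max = M/(n_e·A·√(4πDt)), where n_e·A is the pore area the mass is dissolved in.
√(4πDt) = √(4π × 1.8 × 210) = 68.92 m, so C_max = 0.59/(0.30 × 190 × 68.92) = 0.000150 kg/m³.

0.000150 kg/m³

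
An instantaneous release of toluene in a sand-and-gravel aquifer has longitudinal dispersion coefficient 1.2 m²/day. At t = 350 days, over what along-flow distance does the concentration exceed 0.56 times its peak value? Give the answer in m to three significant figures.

The plume is Gaussian with σ = √(2Dt) = √(2 × 1.2 × 350) = 28.98 m.
C/C_peak = exp(−Δx²/(2σ²)) = 0.56 ⇒ Δx = σ·√(−2 ln 0.56) = 28.98 × 1.077 = 31.21 m.
Width = 2Δx = 62.4 m.

62.4 m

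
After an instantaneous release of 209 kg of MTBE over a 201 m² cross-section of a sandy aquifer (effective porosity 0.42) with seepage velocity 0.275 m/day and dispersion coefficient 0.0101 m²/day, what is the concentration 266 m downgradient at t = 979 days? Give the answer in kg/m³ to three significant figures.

0.171 kg/m³

For an instantaneous plane source, C(x,t) = M/(n_e·A·√(4πDt)) · exp(−(x−vt)²/(4Dt)), with n_e·A the pore (flow) area.
Plume center vt = 0.275 × 979 = 269.225 m, so the well at 266 m is 3.225 m upgradient of the peak.
√(4πDt) = 11.15 m, giving peak height M/(n_e·A·√(4πDt)) = 209/(0.42 × 201 × 11.15) = 0.2220 kg/m³.
(x−vt)²/(4Dt) = (-3.225)²/(4 × 0.0101 × 979) = 0.2630; exp(−0.2630) = 0.7687.
C = 0.2220 × 0.7687 = 0.171 kg/m³.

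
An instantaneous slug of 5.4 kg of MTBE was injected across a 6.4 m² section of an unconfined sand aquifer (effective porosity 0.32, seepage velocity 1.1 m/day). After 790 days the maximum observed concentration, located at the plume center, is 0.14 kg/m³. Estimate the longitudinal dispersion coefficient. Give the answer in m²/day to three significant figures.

At the plume center C_max = M/(n_e·A·√(4πDt)), so D = M²/(4πt·(n_e·A·C_max)²).
n_e·A·C_max = 0.32 × 6.4 × 0.14 = 0.2867 kg/m.
D = 5.4²/(4π × 790 × 0.2867²) = 0.0357 m²/day.

0.0357 m²/day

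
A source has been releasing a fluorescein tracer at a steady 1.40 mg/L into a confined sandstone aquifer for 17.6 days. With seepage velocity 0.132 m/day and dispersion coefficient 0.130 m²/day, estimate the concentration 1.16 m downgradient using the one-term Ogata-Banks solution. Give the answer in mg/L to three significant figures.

0.989 mg/L

For a continuous step input, C/C₀ ≈ ½·erfc((x−vt)/(2√(Dt))).
vt = 0.132 × 17.6 = 2.3232 m and 2√(Dt) = 2√(0.130 × 17.6) = 3.025 m.
Argument (x−vt)/(2√(Dt)) = (1.16 − 2.3232)/3.025 = -0.3845; ½·erfc(-0.3845) = 0.7067.
C = 1.40 × 0.7067 = 0.989 mg/L.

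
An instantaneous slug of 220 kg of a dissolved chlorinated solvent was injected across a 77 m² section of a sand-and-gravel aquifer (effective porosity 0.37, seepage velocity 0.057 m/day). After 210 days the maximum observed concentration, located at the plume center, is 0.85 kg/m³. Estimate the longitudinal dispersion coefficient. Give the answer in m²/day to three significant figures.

0.0313 m²/day

At the plume center C_max = M/(n_e·A·√(4πDt)), so D = M²/(4πt·(n_e·A·C_max)²).
n_e·A·C_max = 0.37 × 77 × 0.85 = 24.22 kg/m.
D = 220²/(4π × 210 × 24.22²) = 0.0313 m²/day.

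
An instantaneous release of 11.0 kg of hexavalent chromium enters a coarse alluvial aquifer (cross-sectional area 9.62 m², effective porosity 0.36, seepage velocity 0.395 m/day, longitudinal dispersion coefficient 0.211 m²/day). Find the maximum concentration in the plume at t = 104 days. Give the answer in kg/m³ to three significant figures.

0.191 kg/m³

The peak of an instantaneous 1D plume sits at x = vt; there the Gaussian factor is 1 and C_max = M/(n_e·A·√(4πDt)), where n_e·A is the pore area the mass is dissolved in.
√(4πDt) = √(4π × 0.211 × 104) = 16.61 m, so C_max = 11.0/(0.36 × 9.62 × 16.61) = 0.191 kg/m³.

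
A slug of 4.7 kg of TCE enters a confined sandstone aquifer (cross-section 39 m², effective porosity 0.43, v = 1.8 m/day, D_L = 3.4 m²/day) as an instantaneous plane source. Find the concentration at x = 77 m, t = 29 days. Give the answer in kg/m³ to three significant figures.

0.00167 kg/m³

For an instantaneous plane source, C(x,t) = M/(n_e·A·√(4πDt)) · exp(−(x−vt)²/(4Dt)), with n_e·A the pore (flow) area.
Plume center vt = 1.8 × 29 = 52.2 m, so the well at 77 m is 24.8 m downgradient of the peak.
√(4πDt) = 35.20 m, giving peak height M/(n_e·A·√(4πDt)) = 4.7/(0.43 × 39 × 35.20) = 0.007962 kg/m³.
(x−vt)²/(4Dt) = (24.8)²/(4 × 3.4 × 29) = 1.559; exp(−1.559) = 0.2103.
C = 0.007962 × 0.2103 = 0.00167 kg/m³.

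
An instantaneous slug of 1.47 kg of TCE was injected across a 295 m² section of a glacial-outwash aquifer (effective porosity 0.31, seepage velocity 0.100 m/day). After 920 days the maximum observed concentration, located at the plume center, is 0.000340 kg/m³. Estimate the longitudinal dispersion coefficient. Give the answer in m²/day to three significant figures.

At the plume center C_max = M/(n_e·A·√(4πDt)), so D = M²/(4πt·(n_e·A·C_max)²).
n_e·A·C_max = 0.31 × 295 × 0.000340 = 0.03109 kg/m.
D = 1.47²/(4π × 920 × 0.03109²) = 0.193 m²/day.

0.193 m²/day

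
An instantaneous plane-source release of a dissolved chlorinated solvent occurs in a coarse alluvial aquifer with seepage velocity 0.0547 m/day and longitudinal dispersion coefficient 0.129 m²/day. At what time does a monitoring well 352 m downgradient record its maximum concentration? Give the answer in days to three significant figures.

6390 days

For the 1D instantaneous-source solution, setting ∂C/∂t = 0 at fixed x gives v²t² + 2Dt − x² = 0, so t = (√(D² + v²x²) − D)/v².
√(D² + v²x²) = √(0.129² + 0.0547² × 352²) = 19.25; v² = 0.00299209.
t = (19.25 − 0.129)/0.00299209 = 6390 days (vs. the pure-advection estimate x/v = 6440 d).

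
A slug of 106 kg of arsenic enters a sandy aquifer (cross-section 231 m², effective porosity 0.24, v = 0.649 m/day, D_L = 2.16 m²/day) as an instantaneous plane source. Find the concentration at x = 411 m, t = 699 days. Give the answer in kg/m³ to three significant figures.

0.0103 kg/m³

For an instantaneous plane source, C(x,t) = M/(n_e·A·√(4πDt)) · exp(−(x−vt)²/(4Dt)), with n_e·A the pore (flow) area.
Plume center vt = 0.649 × 699 = 453.651 m, so the well at 411 m is 42.651 m upgradient of the peak.
√(4πDt) = 137.7 m, giving peak height M/(n_e·A·√(4πDt)) = 106/(0.24 × 231 × 137.7) = 0.01389 kg/m³.
(x−vt)²/(4Dt) = (-42.651)²/(4 × 2.16 × 699) = 0.3012; exp(−0.3012) = 0.7399.
C = 0.01389 × 0.7399 = 0.0103 kg/m³.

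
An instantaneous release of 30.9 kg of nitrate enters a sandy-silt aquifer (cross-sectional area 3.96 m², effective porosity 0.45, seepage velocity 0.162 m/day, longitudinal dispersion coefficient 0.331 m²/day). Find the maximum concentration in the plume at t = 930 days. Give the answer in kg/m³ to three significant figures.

0.279 kg/m³

The peak of an instantaneous 1D plume sits at x = vt; there the Gaussian factor is 1 and C_max = M/(n_e·A·√(4πDt)), where n_e·A is the pore area the mass is dissolved in.
√(4πDt) = √(4π × 0.331 × 930) = 62.20 m, so C_max = 30.9/(0.45 × 3.96 × 62.20) = 0.279 kg/m³.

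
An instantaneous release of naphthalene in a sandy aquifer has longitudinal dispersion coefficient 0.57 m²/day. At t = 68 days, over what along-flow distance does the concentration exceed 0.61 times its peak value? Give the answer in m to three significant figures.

17.5 m

The plume is Gaussian with σ = √(2Dt) = √(2 × 0.57 × 68) = 8.805 m.
C/C_peak = exp(−Δx²/(2σ²)) = 0.61 ⇒ Δx = σ·√(−2 ln 0.61) = 8.805 × 0.9943 = 8.755 m.
Width = 2Δx = 17.5 m.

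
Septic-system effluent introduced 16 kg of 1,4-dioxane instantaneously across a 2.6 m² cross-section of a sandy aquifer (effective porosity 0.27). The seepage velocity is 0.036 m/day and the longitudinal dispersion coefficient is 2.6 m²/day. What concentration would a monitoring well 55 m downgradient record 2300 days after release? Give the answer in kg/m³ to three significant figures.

0.0805 kg/m³

For an instantaneous plane source, C(x,t) = M/(n_e·A·√(4πDt)) · exp(−(x−vt)²/(4Dt)), with n_e·A the pore (flow) area.
Plume center vt = 0.036 × 2300 = 82.8 m, so the well at 55 m is 27.8 m upgradient of the peak.
√(4πDt) = 274.1 m, giving peak height M/(n_e·A·√(4πDt)) = 16/(0.27 × 2.6 × 274.1) = 0.08315 kg/m³.
(x−vt)²/(4Dt) = (-27.8)²/(4 × 2.6 × 2300) = 0.03231; exp(−0.03231) = 0.9682.
C = 0.08315 × 0.9682 = 0.0805 kg/m³.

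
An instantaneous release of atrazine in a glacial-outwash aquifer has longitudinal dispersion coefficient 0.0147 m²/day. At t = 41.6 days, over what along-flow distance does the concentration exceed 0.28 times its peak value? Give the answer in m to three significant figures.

3.53 m

The plume is Gaussian with σ = √(2Dt) = √(2 × 0.0147 × 41.6) = 1.106 m.
C/C_peak = exp(−Δx²/(2σ²)) = 0.28 ⇒ Δx = σ·√(−2 ln 0.28) = 1.106 × 1.596 = 1.765 m.
Width = 2Δx = 3.53 m.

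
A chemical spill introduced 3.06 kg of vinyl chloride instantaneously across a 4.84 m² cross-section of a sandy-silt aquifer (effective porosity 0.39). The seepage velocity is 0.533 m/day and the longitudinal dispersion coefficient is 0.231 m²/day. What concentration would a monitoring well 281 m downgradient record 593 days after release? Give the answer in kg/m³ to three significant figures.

For an instantaneous plane source, C(x,t) = M/(n_e·A·√(4πDt)) · exp(−(x−vt)²/(4Dt)), with n_e·A the pore (flow) area.
Plume center vt = 0.533 × 593 = 316.069 m, so the well at 281 m is 35.069 m upgradient of the peak.
√(4πDt) = 41.49 m, giving peak height M/(n_e·A·√(4πDt)) = 3.06/(0.39 × 4.84 × 41.49) = 0.03907 kg/m³.
(x−vt)²/(4Dt) = (-35.069)²/(4 × 0.231 × 593) = 2.245; exp(−2.245) = 0.1059.
C = 0.03907 × 0.1059 = 0.00414 kg/m³.

0.00414 kg/m³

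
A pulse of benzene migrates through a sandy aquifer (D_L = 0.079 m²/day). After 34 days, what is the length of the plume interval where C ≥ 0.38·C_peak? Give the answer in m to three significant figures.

6.45 m

The plume is Gaussian with σ = √(2Dt) = √(2 × 0.079 × 34) = 2.318 m.
C/C_peak = exp(−Δx²/(2σ²)) = 0.38 ⇒ Δx = σ·√(−2 ln 0.38) = 2.318 × 1.391 = 3.224 m.
Width = 2Δx = 6.45 m.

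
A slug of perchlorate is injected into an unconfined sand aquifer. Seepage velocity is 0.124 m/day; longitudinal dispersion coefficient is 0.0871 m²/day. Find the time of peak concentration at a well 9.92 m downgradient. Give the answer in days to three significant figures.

74.5 days

For the 1D instantaneous-source solution, setting ∂C/∂t = 0 at fixed x gives v²t² + 2Dt − x² = 0, so t = (√(D² + v²x²) − D)/v².
√(D² + v²x²) = √(0.0871² + 0.124² × 9.92²) = 1.233; v² = 0.015376.
t = (1.233 − 0.0871)/0.015376 = 74.5 days (vs. the pure-advection estimate x/v = 80.0 d).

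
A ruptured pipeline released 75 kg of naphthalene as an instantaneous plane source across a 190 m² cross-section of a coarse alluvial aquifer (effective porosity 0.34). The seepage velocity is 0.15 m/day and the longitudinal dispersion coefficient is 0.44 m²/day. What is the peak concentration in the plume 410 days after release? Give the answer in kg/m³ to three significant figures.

The peak of an instantaneous 1D plume sits at x = vt; there the Gaussian factor is 1 and C_max = M/(n_e·A·√(4πDt)), where n_e·A is the pore area the mass is dissolved in.
√(4πDt) = √(4π × 0.44 × 410) = 47.61 m, so C_max = 75/(0.34 × 190 × 47.61) = 0.0244 kg/m³.

0.0244 kg/m³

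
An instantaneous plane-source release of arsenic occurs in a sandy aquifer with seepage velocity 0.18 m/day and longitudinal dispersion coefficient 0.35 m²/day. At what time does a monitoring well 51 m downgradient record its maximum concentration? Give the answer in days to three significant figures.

273 days

For the 1D instantaneous-source solution, setting ∂C/∂t = 0 at fixed x gives v²t² + 2Dt − x² = 0, so t = (√(D² + v²x²) − D)/v².
√(D² + v²x²) = √(0.35² + 0.18² × 51²) = 9.187; v² = 0.0324.
t = (9.187 − 0.35)/0.0324 = 273 days (vs. the pure-advection estimate x/v = 283 d).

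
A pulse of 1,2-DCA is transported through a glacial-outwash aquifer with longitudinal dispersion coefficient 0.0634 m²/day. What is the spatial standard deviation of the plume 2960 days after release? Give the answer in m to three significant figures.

19.4 m

Dispersive spreading gives a Gaussian with σ² = 2Dt; advection only shifts the center.
σ = √(2 × 0.0634 × 2960) = 19.4 m.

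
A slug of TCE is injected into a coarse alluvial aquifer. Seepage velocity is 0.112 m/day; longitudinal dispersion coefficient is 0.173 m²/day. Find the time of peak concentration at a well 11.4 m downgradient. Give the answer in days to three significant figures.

For the 1D instantaneous-source solution, setting ∂C/∂t = 0 at fixed x gives v²t² + 2Dt − x² = 0, so t = (√(D² + v²x²) − D)/v².
√(D² + v²x²) = √(0.173² + 0.112² × 11.4²) = 1.288; v² = 0.012544.
t = (1.288 − 0.173)/0.012544 = 88.9 days (vs. the pure-advection estimate x/v = 102 d).

88.9 days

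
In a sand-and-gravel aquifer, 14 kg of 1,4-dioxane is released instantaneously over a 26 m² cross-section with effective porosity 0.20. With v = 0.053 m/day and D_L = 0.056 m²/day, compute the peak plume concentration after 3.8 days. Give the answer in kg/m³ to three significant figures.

The peak of an instantaneous 1D plume sits at x = vt; there the Gaussian factor is 1 and C_max = M/(n_e·A·√(4πDt)), where n_e·A is the pore area the mass is dissolved in.
√(4πDt) = √(4π × 0.056 × 3.8) = 1.635 m, so C_max = 14/(0.20 × 26 × 1.635) = 1.65 kg/m³.

1.65 kg/m³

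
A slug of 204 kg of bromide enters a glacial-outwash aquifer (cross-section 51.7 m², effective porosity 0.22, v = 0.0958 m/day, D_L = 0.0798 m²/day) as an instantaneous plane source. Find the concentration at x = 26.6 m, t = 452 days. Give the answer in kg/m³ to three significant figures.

0.122 kg/m³

For an instantaneous plane source, C(x,t) = M/(n_e·A·√(4πDt)) · exp(−(x−vt)²/(4Dt)), with n_e·A the pore (flow) area.
Plume center vt = 0.0958 × 452 = 43.3016 m, so the well at 26.6 m is 16.7016 m upgradient of the peak.
√(4πDt) = 21.29 m, giving peak height M/(n_e·A·√(4πDt)) = 204/(0.22 × 51.7 × 21.29) = 0.8424 kg/m³.
(x−vt)²/(4Dt) = (-16.7016)²/(4 × 0.0798 × 452) = 1.933; exp(−1.933) = 0.1447.
C = 0.8424 × 0.1447 = 0.122 kg/m³.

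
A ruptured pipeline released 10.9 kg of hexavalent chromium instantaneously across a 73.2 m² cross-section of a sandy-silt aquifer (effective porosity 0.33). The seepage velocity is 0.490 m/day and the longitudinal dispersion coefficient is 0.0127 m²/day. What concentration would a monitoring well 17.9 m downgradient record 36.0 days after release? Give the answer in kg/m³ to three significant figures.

0.181 kg/m³

For an instantaneous plane source, C(x,t) = M/(n_e·A·√(4πDt)) · exp(−(x−vt)²/(4Dt)), with n_e·A the pore (flow) area.
Plume center vt = 0.490 × 36.0 = 17.64 m, so the well at 17.9 m is 0.26 m downgradient of the peak.
√(4πDt) = 2.397 m, giving peak height M/(n_e·A·√(4πDt)) = 10.9/(0.33 × 73.2 × 2.397) = 0.1882 kg/m³.
(x−vt)²/(4Dt) = (0.26)²/(4 × 0.0127 × 36.0) = 0.03696; exp(−0.03696) = 0.9637.
C = 0.1882 × 0.9637 = 0.181 kg/m³.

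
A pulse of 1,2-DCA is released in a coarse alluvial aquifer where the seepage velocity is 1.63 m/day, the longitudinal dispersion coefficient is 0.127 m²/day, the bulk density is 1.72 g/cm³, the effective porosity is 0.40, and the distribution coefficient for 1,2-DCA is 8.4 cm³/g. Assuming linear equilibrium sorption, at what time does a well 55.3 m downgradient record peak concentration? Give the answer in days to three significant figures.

1260 days

Retardation factor R = 1 + ρ_b·K_d/n = 1 + 1.72 × 8.4/0.40 = 37.12.
Sorption retards both mechanisms: v_R = v/R = 0.04391 m/day, D_R = D/R = 0.003421 m²/day.
Peak time from v_R²t² + 2D_R t − x² = 0: t = (√(D_R² + v_R²x²) − D_R)/v_R².
√(D_R² + v_R²x²) = √(0.003421² + 0.04391² × 55.3²) = 2.428; v_R² = 0.001928.
t = (2.428 − 0.003421)/0.001928 = 1260 days.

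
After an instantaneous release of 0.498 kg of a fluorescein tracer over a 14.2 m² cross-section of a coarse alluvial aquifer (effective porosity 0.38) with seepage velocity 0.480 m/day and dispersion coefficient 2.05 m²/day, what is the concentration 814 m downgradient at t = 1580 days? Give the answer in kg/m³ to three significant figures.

For an instantaneous plane source, C(x,t) = M/(n_e·A·√(4πDt)) · exp(−(x−vt)²/(4Dt)), with n_e·A the pore (flow) area.
Plume center vt = 0.480 × 1580 = 758.4 m, so the well at 814 m is 55.6 m downgradient of the peak.
√(4πDt) = 201.7 m, giving peak height M/(n_e·A·√(4πDt)) = 0.498/(0.38 × 14.2 × 201.7) = 0.0004576 kg/m³.
(x−vt)²/(4Dt) = (55.6)²/(4 × 2.05 × 1580) = 0.2386; exp(−0.2386) = 0.7877.
C = 0.0004576 × 0.7877 = 0.000360 kg/m³.

0.000360 kg/m³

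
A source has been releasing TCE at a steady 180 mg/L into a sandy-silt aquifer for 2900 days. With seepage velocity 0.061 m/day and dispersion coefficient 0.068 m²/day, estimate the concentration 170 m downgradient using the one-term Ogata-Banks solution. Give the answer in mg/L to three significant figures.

114 mg/L

For a continuous step input, C/C₀ ≈ ½·erfc((x−vt)/(2√(Dt))).
vt = 0.061 × 2900 = 176.9 m and 2√(Dt) = 2√(0.068 × 2900) = 28.09 m.
Argument (x−vt)/(2√(Dt)) = (170 − 176.9)/28.09 = -0.2456; ½·erfc(-0.2456) = 0.6358.
C = 180 × 0.6358 = 114 mg/L.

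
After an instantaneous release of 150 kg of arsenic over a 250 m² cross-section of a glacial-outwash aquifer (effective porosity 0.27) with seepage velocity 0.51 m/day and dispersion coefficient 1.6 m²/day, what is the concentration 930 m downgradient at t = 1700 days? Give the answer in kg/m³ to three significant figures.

0.00835 kg/m³

For an instantaneous plane source, C(x,t) = M/(n_e·A·√(4πDt)) · exp(−(x−vt)²/(4Dt)), with n_e·A the pore (flow) area.
Plume center vt = 0.51 × 1700 = 867 m, so the well at 930 m is 63 m downgradient of the peak.
√(4πDt) = 184.9 m, giving peak height M/(n_e·A·√(4πDt)) = 150/(0.27 × 250 × 184.9) = 0.01202 kg/m³.
(x−vt)²/(4Dt) = (63)²/(4 × 1.6 × 1700) = 0.3648; exp(−0.3648) = 0.6943.
C = 0.01202 × 0.6943 = 0.00835 kg/m³.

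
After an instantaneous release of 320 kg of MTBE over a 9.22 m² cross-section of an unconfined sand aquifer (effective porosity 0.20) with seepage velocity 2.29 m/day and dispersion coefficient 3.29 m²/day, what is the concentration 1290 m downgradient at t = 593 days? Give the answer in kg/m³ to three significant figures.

For an instantaneous plane source, C(x,t) = M/(n_e·A·√(4πDt)) · exp(−(x−vt)²/(4Dt)), with n_e·A the pore (flow) area.
Plume center vt = 2.29 × 593 = 1357.97 m, so the well at 1290 m is 67.97 m upgradient of the peak.
√(4πDt) = 156.6 m, giving peak height M/(n_e·A·√(4πDt)) = 320/(0.20 × 9.22 × 156.6) = 1.108 kg/m³.
(x−vt)²/(4Dt) = (-67.97)²/(4 × 3.29 × 593) = 0.5920; exp(−0.5920) = 0.5532.
C = 1.108 × 0.5532 = 0.613 kg/m³.

0.613 kg/m³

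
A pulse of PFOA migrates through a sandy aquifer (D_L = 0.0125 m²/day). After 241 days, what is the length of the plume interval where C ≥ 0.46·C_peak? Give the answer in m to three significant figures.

6.12 m

The plume is Gaussian with σ = √(2Dt) = √(2 × 0.0125 × 241) = 2.455 m.
C/C_peak = exp(−Δx²/(2σ²)) = 0.46 ⇒ Δx = σ·√(−2 ln 0.46) = 2.455 × 1.246 = 3.059 m.
Width = 2Δx = 6.12 m.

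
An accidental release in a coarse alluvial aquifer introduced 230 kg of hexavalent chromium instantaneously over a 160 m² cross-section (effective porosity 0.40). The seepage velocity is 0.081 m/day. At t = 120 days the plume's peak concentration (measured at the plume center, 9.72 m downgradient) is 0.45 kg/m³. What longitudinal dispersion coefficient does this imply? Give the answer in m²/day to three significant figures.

0.0423 m²/day

At the plume center C_max = M/(n_e·A·√(4πDt)), so D = M²/(4πt·(n_e·A·C_max)²).
n_e·A·C_max = 0.40 × 160 × 0.45 = 28.80 kg/m.
D = 230²/(4π × 120 × 28.80²) = 0.0423 m²/day.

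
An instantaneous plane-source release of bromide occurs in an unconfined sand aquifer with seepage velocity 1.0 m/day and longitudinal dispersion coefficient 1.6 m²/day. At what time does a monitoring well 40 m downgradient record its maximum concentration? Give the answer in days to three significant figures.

38.4 days

For the 1D instantaneous-source solution, setting ∂C/∂t = 0 at fixed x gives v²t² + 2Dt − x² = 0, so t = (√(D² + v²x²) − D)/v².
√(D² + v²x²) = √(1.6² + 1.0² × 40²) = 40.03; v² = 1.
t = (40.03 − 1.6)/1 = 38.4 days (vs. the pure-advection estimate x/v = 40.0 d).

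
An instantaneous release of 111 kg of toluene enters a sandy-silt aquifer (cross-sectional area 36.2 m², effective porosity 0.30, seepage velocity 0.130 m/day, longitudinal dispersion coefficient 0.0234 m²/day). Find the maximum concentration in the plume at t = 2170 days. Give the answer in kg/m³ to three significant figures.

The peak of an instantaneous 1D plume sits at x = vt; there the Gaussian factor is 1 and C_max = M/(n_e·A·√(4πDt)), where n_e·A is the pore area the mass is dissolved in.
√(4πDt) = √(4π × 0.0234 × 2170) = 25.26 m, so C_max = 111/(0.30 × 36.2 × 25.26) = 0.405 kg/m³.

0.405 kg/m³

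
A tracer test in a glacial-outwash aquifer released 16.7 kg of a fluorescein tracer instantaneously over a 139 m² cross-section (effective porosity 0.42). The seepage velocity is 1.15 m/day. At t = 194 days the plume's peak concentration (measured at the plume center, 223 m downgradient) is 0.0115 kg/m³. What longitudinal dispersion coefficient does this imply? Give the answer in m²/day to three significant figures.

0.254 m²/day

At the plume center C_max = M/(n_e·A·√(4πDt)), so D = M²/(4πt·(n_e·A·C_max)²).
n_e·A·C_max = 0.42 × 139 × 0.0115 = 0.6714 kg/m.
D = 16.7²/(4π × 194 × 0.6714²) = 0.254 m²/day.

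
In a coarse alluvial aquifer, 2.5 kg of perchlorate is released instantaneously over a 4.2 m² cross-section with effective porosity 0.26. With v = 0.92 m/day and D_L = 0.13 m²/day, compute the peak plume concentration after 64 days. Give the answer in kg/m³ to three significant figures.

0.224 kg/m³

The peak of an instantaneous 1D plume sits at x = vt; there the Gaussian factor is 1 and C_max = M/(n_e·A·√(4πDt)), where n_e·A is the pore area the mass is dissolved in.
√(4πDt) = √(4π × 0.13 × 64) = 10.23 m, so C_max = 2.5/(0.26 × 4.2 × 10.23) = 0.224 kg/m³.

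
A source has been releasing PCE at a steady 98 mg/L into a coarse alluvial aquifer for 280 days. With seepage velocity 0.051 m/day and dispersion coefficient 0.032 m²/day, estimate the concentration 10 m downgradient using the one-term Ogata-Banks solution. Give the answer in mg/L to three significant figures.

For a continuous step input, C/C₀ ≈ ½·erfc((x−vt)/(2√(Dt))).
vt = 0.051 × 280 = 14.28 m and 2√(Dt) = 2√(0.032 × 280) = 5.987 m.
Argument (x−vt)/(2√(Dt)) = (10 − 14.28)/5.987 = -0.7149; ½·erfc(-0.7149) = 0.8440.
C = 98 × 0.8440 = 82.7 mg/L.

82.7 mg/L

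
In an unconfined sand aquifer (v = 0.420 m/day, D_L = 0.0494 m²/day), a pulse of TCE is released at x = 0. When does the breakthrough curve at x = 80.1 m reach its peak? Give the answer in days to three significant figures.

For the 1D instantaneous-source solution, setting ∂C/∂t = 0 at fixed x gives v²t² + 2Dt − x² = 0, so t = (√(D² + v²x²) − D)/v².
√(D² + v²x²) = √(0.0494² + 0.420² × 80.1²) = 33.64; v² = 0.1764.
t = (33.64 − 0.0494)/0.1764 = 190 days (vs. the pure-advection estimate x/v = 191 d).

190 days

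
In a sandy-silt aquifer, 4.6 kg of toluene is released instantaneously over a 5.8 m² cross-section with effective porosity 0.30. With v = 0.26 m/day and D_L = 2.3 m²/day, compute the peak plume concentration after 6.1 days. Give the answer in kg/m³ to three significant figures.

0.199 kg/m³

The peak of an instantaneous 1D plume sits at x = vt; there the Gaussian factor is 1 and C_max = M/(n_e·A·√(4πDt)), where n_e·A is the pore area the mass is dissolved in.
√(4πDt) = √(4π × 2.3 × 6.1) = 13.28 m, so C_max = 4.6/(0.30 × 5.8 × 13.28) = 0.199 kg/m³.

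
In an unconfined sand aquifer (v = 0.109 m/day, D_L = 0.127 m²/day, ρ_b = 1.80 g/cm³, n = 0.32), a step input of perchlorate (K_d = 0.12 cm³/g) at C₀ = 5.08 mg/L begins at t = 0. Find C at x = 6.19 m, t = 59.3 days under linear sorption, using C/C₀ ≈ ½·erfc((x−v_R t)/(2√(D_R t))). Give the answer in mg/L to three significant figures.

Retardation factor R = 1 + ρ_b·K_d/n = 1 + 1.80 × 0.12/0.32 = 1.675.
Sorption retards both mechanisms: v_R = v/R = 0.06507 m/day, D_R = D/R = 0.07582 m²/day.
v_R·t = 0.06507 × 59.3 = 3.858651 m; 2√(D_R t) = 4.241 m; argument = (6.19 − 3.858651)/4.241 = 0.5497.
C = C₀ × ½·erfc(0.5497) = 5.08 × 0.2185 = 1.11 mg/L.

1.11 mg/L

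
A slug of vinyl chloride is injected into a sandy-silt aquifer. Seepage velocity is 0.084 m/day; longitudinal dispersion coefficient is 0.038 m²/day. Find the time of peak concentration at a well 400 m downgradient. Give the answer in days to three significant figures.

For the 1D instantaneous-source solution, setting ∂C/∂t = 0 at fixed x gives v²t² + 2Dt − x² = 0, so t = (√(D² + v²x²) − D)/v².
√(D² + v²x²) = √(0.038² + 0.084² × 400²) = 33.60; v² = 0.007056.
t = (33.60 − 0.038)/0.007056 = 4760 days (vs. the pure-advection estimate x/v = 4760 d).

4760 days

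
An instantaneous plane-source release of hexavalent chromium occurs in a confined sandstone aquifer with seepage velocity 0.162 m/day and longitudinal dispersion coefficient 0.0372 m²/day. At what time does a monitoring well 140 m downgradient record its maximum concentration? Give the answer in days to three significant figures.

For the 1D instantaneous-source solution, setting ∂C/∂t = 0 at fixed x gives v²t² + 2Dt − x² = 0, so t = (√(D² + v²x²) − D)/v².
√(D² + v²x²) = √(0.0372² + 0.162² × 140²) = 22.68; v² = 0.026244.
t = (22.68 − 0.0372)/0.026244 = 863 days (vs. the pure-advection estimate x/v = 864 d).

863 days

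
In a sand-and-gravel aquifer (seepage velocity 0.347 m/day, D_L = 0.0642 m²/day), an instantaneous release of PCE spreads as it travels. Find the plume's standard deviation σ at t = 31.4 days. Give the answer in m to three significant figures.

2.01 m

Dispersive spreading gives a Gaussian with σ² = 2Dt; advection only shifts the center.
σ = √(2 × 0.0642 × 31.4) = 2.01 m.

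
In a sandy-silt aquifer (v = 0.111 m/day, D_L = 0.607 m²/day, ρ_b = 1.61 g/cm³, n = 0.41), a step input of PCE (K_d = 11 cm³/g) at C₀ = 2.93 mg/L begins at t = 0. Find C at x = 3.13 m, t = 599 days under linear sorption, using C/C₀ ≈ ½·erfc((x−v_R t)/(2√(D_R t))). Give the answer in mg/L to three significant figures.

Retardation factor R = 1 + ρ_b·K_d/n = 1 + 1.61 × 11/0.41 = 44.20.
Sorption retards both mechanisms: v_R = v/R = 0.002511 m/day, D_R = D/R = 0.01373 m²/day.
v_R·t = 0.002511 × 599 = 1.504089 m; 2√(D_R t) = 5.736 m; argument = (3.13 − 1.504089)/5.736 = 0.2835.
C = C₀ × ½·erfc(0.2835) = 2.93 × 0.3442 = 1.01 mg/L.

1.01 mg/L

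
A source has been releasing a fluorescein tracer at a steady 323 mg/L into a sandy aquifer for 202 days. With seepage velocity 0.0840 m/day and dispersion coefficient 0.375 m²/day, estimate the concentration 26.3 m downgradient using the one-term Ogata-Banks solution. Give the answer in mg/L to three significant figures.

72.4 mg/L

For a continuous step input, C/C₀ ≈ ½·erfc((x−vt)/(2√(Dt))).
vt = 0.0840 × 202 = 16.968 m and 2√(Dt) = 2√(0.375 × 202) = 17.41 m.
Argument (x−vt)/(2√(Dt)) = (26.3 − 16.968)/17.41 = 0.5360; ½·erfc(0.5360) = 0.2242.
C = 323 × 0.2242 = 72.4 mg/L.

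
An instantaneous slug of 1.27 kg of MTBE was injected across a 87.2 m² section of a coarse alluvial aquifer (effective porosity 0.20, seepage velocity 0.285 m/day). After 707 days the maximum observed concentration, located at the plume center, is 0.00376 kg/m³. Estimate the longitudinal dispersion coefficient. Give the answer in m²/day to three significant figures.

At the plume center C_max = M/(n_e·A·√(4πDt)), so D = M²/(4πt·(n_e·A·C_max)²).
n_e·A·C_max = 0.20 × 87.2 × 0.00376 = 0.06557 kg/m.
D = 1.27²/(4π × 707 × 0.06557²) = 0.0422 m²/day.

0.0422 m²/day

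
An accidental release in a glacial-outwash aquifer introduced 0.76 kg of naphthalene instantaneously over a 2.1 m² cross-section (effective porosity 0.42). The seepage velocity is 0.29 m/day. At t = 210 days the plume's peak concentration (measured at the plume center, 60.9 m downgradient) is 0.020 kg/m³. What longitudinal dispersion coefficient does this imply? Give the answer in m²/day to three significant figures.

0.703 m²/day

At the plume center C_max = M/(n_e·A·√(4πDt)), so D = M²/(4πt·(n_e·A·C_max)²).
n_e·A·C_max = 0.42 × 2.1 × 0.020 = 0.01764 kg/m.
D = 0.76²/(4π × 210 × 0.01764²) = 0.703 m²/day.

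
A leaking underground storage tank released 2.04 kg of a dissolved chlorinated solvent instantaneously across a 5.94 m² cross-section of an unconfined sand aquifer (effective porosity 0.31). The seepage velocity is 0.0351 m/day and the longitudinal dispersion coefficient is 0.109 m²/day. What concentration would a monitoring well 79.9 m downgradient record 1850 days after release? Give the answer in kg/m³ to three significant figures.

For an instantaneous plane source, C(x,t) = M/(n_e·A·√(4πDt)) · exp(−(x−vt)²/(4Dt)), with n_e·A the pore (flow) area.
Plume center vt = 0.0351 × 1850 = 64.935 m, so the well at 79.9 m is 14.965 m downgradient of the peak.
√(4πDt) = 50.34 m, giving peak height M/(n_e·A·√(4πDt)) = 2.04/(0.31 × 5.94 × 50.34) = 0.02201 kg/m³.
(x−vt)²/(4Dt) = (14.965)²/(4 × 0.109 × 1850) = 0.2776; exp(−0.2776) = 0.7576.
C = 0.02201 × 0.7576 = 0.0167 kg/m³.

0.0167 kg/m³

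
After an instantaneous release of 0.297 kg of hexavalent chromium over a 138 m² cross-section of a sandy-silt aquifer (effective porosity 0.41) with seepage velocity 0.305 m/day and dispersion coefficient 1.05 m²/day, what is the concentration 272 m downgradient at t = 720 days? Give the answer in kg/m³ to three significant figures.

2.17e-05 kg/m³

For an instantaneous plane source, C(x,t) = M/(n_e·A·√(4πDt)) · exp(−(x−vt)²/(4Dt)), with n_e·A the pore (flow) area.
Plume center vt = 0.305 × 720 = 219.6 m, so the well at 272 m is 52.4 m downgradient of the peak.
√(4πDt) = 97.47 m, giving peak height M/(n_e·A·√(4πDt)) = 0.297/(0.41 × 138 × 97.47) = 5.385e-05 kg/m³.
(x−vt)²/(4Dt) = (52.4)²/(4 × 1.05 × 720) = 0.9080; exp(−0.9080) = 0.4033.
C = 5.385e-05 × 0.4033 = 2.17e-05 kg/m³.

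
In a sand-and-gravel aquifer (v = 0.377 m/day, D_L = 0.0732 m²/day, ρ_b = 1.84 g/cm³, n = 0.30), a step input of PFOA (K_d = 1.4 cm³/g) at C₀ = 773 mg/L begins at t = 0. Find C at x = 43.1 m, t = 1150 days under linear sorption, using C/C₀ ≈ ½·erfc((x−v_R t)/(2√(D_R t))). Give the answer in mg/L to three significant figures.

Retardation factor R = 1 + ρ_b·K_d/n = 1 + 1.84 × 1.4/0.30 = 9.587.
Sorption retards both mechanisms: v_R = v/R = 0.03932 m/day, D_R = D/R = 0.007635 m²/day.
v_R·t = 0.03932 × 1150 = 45.218 m; 2√(D_R t) = 5.926 m; argument = (43.1 − 45.218)/5.926 = -0.3574.
C = C₀ × ½·erfc(-0.3574) = 773 × 0.6934 = 536 mg/L.

536 mg/L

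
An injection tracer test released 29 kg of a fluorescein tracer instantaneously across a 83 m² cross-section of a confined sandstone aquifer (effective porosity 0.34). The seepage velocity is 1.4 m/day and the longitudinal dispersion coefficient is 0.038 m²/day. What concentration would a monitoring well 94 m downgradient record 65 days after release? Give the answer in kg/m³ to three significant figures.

For an instantaneous plane source, C(x,t) = M/(n_e·A·√(4πDt)) · exp(−(x−vt)²/(4Dt)), with n_e·A the pore (flow) area.
Plume center vt = 1.4 × 65 = 91 m, so the well at 94 m is 3 m downgradient of the peak.
√(4πDt) = 5.571 m, giving peak height M/(n_e·A·√(4πDt)) = 29/(0.34 × 83 × 5.571) = 0.1845 kg/m³.
(x−vt)²/(4Dt) = (3)²/(4 × 0.038 × 65) = 0.9109; exp(−0.9109) = 0.4022.
C = 0.1845 × 0.4022 = 0.0742 kg/m³.

0.0742 kg/m³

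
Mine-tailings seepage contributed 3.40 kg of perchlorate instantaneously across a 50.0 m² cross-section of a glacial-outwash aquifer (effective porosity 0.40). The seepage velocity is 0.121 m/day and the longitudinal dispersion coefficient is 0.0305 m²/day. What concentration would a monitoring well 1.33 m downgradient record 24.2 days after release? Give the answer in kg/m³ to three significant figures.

For an instantaneous plane source, C(x,t) = M/(n_e·A·√(4πDt)) · exp(−(x−vt)²/(4Dt)), with n_e·A the pore (flow) area.
Plume center vt = 0.121 × 24.2 = 2.9282 m, so the well at 1.33 m is 1.5982 m upgradient of the peak.
√(4πDt) = 3.046 m, giving peak height M/(n_e·A·√(4πDt)) = 3.40/(0.40 × 50.0 × 3.046) = 0.05581 kg/m³.
(x−vt)²/(4Dt) = (-1.5982)²/(4 × 0.0305 × 24.2) = 0.8651; exp(−0.8651) = 0.4210.
C = 0.05581 × 0.4210 = 0.0235 kg/m³.

0.0235 kg/m³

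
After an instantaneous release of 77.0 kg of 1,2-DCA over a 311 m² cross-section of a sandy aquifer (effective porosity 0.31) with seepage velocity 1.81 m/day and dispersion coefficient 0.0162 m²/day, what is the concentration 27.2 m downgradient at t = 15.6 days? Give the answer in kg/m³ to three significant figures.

0.155 kg/m³

For an instantaneous plane source, C(x,t) = M/(n_e·A·√(4πDt)) · exp(−(x−vt)²/(4Dt)), with n_e·A the pore (flow) area.
Plume center vt = 1.81 × 15.6 = 28.236 m, so the well at 27.2 m is 1.036 m upgradient of the peak.
√(4πDt) = 1.782 m, giving peak height M/(n_e·A·√(4πDt)) = 77.0/(0.31 × 311 × 1.782) = 0.4482 kg/m³.
(x−vt)²/(4Dt) = (-1.036)²/(4 × 0.0162 × 15.6) = 1.062; exp(−1.062) = 0.3458.
C = 0.4482 × 0.3458 = 0.155 kg/m³.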